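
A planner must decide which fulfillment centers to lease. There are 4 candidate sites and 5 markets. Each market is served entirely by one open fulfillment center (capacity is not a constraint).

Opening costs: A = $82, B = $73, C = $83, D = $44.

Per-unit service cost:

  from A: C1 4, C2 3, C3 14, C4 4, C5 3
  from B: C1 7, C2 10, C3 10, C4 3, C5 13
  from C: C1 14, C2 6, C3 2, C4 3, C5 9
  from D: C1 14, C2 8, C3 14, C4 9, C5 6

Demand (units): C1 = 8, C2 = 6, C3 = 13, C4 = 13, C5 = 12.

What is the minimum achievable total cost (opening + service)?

Minimum total cost: 316

For any fixed open set, each market goes to its cheapest open site; total = fixed + service.
{A, C}: C1→A 4·8=32, C2→A 3·6=18, C3→C 2·13=26, C4→C 3·13=39, C5→A 3·12=36. Service 151; fixed 165; total 316.
{A, C, D}: C1→A 4·8=32, C2→A 3·6=18, C3→C 2·13=26, C4→C 3·13=39, C5→A 3·12=36. Service 151; fixed 209; total 360.
{A, B, C}: C1→A 4·8=32, C2→A 3·6=18, C3→C 2·13=26, C4→B 3·13=39, C5→A 3·12=36. Service 151; fixed 238; total 389.
{A, B, C, D}: service 151 + fixed 282 = 433
(All 15 nonempty subsets were checked; A and C is lowest.)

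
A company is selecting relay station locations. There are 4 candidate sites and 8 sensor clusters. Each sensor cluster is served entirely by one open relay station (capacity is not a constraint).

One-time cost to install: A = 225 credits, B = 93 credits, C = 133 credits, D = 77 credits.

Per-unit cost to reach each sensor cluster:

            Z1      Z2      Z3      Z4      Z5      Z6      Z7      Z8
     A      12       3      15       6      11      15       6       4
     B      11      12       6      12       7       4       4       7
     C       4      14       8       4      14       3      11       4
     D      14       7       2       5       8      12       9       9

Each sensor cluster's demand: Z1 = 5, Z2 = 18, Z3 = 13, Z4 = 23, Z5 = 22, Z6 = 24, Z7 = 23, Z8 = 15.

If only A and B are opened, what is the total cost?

Each sensor cluster is assigned to its cheapest site among the open ones.
{A, B}: Z1→B 11·5=55, Z2→A 3·18=54, Z3→B 6·13=78, Z4→A 6·23=138, Z5→B 7·22=154, Z6→B 4·24=96, Z7→B 4·23=92, Z8→A 4·15=60. Service 727; fixed 318; total 1045.

Total cost: 1045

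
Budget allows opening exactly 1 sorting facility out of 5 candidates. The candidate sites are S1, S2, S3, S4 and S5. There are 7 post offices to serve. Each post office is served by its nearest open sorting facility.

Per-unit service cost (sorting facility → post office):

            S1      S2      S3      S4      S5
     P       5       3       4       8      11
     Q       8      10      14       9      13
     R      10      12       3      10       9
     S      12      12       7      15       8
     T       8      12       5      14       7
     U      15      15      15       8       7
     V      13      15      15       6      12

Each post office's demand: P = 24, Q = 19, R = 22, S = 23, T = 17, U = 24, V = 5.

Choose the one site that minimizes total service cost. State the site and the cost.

With exactly 1 open, each post office uses its cheapest among the chosen.
{S3}: P→S3 4·24=96, Q→S3 14·19=266, R→S3 3·22=66, S→S3 7·23=161, T→S3 5·17=85, U→S3 15·24=360, V→S3 15·5=75. Service cost 1109.
{S5}: service cost 1240
{S1}: service cost 1329
Among all 5 size-1 choices, {S3} is lowest.

Choose S3 only; total service cost 1109.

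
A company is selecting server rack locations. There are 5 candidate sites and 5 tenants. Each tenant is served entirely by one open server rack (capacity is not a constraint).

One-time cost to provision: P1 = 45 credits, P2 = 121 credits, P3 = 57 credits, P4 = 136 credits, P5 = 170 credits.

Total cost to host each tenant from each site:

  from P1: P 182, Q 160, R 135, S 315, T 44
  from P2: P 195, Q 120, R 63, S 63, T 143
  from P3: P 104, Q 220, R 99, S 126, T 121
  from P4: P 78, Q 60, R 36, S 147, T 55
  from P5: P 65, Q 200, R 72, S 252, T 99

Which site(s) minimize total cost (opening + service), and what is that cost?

For any fixed open set, each tenant goes to its cheapest open site; total = fixed + service.
{P4}: P→P4 78, Q→P4 60, R→P4 36, S→P4 147, T→P4 55. Service 376; fixed 136; total 512.
{P1, P4}: P→P4 78, Q→P4 60, R→P4 36, S→P4 147, T→P1 44. Service 365; fixed 181; total 546.
{P3, P4}: P→P4 78, Q→P4 60, R→P4 36, S→P3 126, T→P4 55. Service 355; fixed 193; total 548.
{P1, P2, P3, P4, P5}: P→P5 65, Q→P4 60, R→P4 36, S→P2 63, T→P1 44. Service 268; fixed 529; total 797.
No other subset beats 512.

Open P4 only; minimum total cost 512.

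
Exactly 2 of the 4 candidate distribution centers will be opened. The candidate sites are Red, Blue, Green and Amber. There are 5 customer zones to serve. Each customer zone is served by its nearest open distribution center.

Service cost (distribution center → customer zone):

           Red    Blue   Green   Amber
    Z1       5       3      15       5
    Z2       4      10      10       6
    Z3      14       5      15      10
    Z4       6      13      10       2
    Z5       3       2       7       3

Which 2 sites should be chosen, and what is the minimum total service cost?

Choose Blue and Amber; total service cost 18.

With exactly 2 open, each customer zone uses its cheapest among the chosen.
{Blue, Amber}: Z1→Blue 3, Z2→Amber 6, Z3→Blue 5, Z4→Amber 2, Z5→Blue 2. Service cost 18.
{Red, Blue}: service cost 20
{Red, Amber}: service cost 24
Among all 6 size-2 choices, {Blue, Amber} is lowest.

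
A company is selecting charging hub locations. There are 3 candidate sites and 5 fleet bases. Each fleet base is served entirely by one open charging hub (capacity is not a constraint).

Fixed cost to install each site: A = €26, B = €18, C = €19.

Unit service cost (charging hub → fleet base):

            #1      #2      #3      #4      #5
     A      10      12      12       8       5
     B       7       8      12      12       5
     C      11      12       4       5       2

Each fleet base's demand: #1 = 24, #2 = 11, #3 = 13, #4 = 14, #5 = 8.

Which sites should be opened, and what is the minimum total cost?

Open B and C; minimum total cost 431.

For any fixed open set, each fleet base goes to its cheapest open site; total = fixed + service.
{B, C}: #1→B 7·24=168, #2→B 8·11=88, #3→C 4·13=52, #4→C 5·14=70, #5→C 2·8=16. Service 394; fixed 37; total 431.
{A, B, C}: #1→B 7·24=168, #2→B 8·11=88, #3→C 4·13=52, #4→C 5·14=70, #5→C 2·8=16. Service 394; fixed 63; total 457.
{C}: service 534 + fixed 19 = 553
{B}: #1→B 7·24=168, #2→B 8·11=88, #3→B 12·13=156, #4→B 12·14=168, #5→B 5·8=40. Service 620; fixed 18; total 638.
No other subset beats 431.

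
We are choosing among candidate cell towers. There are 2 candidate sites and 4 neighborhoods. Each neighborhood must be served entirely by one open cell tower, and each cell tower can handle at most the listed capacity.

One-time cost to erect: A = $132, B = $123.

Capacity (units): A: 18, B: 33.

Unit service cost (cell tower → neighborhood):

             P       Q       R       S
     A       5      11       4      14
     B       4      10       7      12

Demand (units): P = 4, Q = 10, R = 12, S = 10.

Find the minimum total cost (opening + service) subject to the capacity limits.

Open {A, B}: P→B 4·4=16, Q→B 10·10=100, R→A 4·12=48, S→B 12·10=120.
Loads: A carries 12/18, B carries 24/33. Service 284; fixed 255; total 539.
Next best feasible plan costs 543.

Minimum total cost: 539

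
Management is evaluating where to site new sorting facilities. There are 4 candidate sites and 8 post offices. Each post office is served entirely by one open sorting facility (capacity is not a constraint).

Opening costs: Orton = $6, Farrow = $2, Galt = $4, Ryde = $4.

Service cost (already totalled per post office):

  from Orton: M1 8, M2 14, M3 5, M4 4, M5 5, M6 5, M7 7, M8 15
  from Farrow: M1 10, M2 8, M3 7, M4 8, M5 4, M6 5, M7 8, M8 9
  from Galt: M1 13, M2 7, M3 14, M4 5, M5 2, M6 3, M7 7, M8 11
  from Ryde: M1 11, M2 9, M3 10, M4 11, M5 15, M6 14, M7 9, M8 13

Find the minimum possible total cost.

For any fixed open set, each post office goes to its cheapest open site; total = fixed + service.
{Farrow, Galt}: M1→Farrow 10, M2→Galt 7, M3→Farrow 7, M4→Galt 5, M5→Galt 2, M6→Galt 3, M7→Galt 7, M8→Farrow 9. Service 50; fixed 6; total 56.
{Orton, Farrow, Galt}: service 45 + fixed 12 = 57
{Orton, Galt}: service 47 + fixed 10 = 57
{Orton, Farrow, Galt, Ryde}: service 45 + fixed 16 = 61
(All 15 nonempty subsets were checked; Farrow and Galt is lowest.)

Minimum total cost: 56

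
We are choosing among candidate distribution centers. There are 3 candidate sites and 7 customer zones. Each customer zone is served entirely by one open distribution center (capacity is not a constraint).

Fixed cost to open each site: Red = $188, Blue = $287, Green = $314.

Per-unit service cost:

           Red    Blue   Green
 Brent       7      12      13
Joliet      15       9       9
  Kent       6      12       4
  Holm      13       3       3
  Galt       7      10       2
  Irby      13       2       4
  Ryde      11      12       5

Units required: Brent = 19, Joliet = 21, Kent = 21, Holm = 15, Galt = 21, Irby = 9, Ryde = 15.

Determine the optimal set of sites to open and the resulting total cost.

Open Green only; minimum total cost 1032.

For any fixed open set, each customer zone goes to its cheapest open site; total = fixed + service.
{Green}: Brent→Green 13·19=247, Joliet→Green 9·21=189, Kent→Green 4·21=84, Holm→Green 3·15=45, Galt→Green 2·21=42, Irby→Green 4·9=36, Ryde→Green 5·15=75. Service 718; fixed 314; total 1032.
{Red, Green}: Brent→Red 7·19=133, Joliet→Green 9·21=189, Kent→Green 4·21=84, Holm→Green 3·15=45, Galt→Green 2·21=42, Irby→Green 4·9=36, Ryde→Green 5·15=75. Service 604; fixed 502; total 1106.
{Blue, Green}: Brent→Blue 12·19=228, Joliet→Blue 9·21=189, Kent→Green 4·21=84, Holm→Blue 3·15=45, Galt→Green 2·21=42, Irby→Blue 2·9=18, Ryde→Green 5·15=75. Service 681; fixed 601; total 1282.
{Red, Blue, Green}: Brent→Red 7·19=133, Joliet→Blue 9·21=189, Kent→Green 4·21=84, Holm→Blue 3·15=45, Galt→Green 2·21=42, Irby→Blue 2·9=18, Ryde→Green 5·15=75. Service 586; fixed 789; total 1375.
No other subset beats 1032.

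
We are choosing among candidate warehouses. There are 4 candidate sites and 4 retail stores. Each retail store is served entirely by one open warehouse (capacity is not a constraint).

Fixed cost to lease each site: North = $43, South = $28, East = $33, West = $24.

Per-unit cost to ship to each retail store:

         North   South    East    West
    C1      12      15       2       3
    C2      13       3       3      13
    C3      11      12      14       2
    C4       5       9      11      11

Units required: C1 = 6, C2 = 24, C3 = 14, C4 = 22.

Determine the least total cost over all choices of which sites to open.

Minimum total cost: 322

For any fixed open set, each retail store goes to its cheapest open site; total = fixed + service.
{North, East, West}: C1→East 2·6=12, C2→East 3·24=72, C3→West 2·14=28, C4→North 5·22=110. Service 222; fixed 100; total 322.
{North, South, West}: service 228 + fixed 95 = 323
{North, South, East, West}: service 222 + fixed 128 = 350
{West}: service 600 + fixed 24 = 624
(All 15 nonempty subsets were checked; North, East and West is lowest.)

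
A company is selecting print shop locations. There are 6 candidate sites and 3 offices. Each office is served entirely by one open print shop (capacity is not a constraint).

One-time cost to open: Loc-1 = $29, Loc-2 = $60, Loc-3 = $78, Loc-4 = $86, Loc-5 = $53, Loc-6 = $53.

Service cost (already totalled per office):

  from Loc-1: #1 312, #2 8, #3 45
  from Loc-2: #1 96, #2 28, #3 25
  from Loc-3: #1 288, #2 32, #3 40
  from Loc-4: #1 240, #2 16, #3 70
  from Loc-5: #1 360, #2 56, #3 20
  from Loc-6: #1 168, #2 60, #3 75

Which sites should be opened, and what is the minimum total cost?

For any fixed open set, each office goes to its cheapest open site; total = fixed + service.
{Loc-2}: #1→Loc-2 96, #2→Loc-2 28, #3→Loc-2 25. Service 149; fixed 60; total 209.
{Loc-1, Loc-2}: service 129 + fixed 89 = 218
{Loc-2, Loc-5}: service 144 + fixed 113 = 257
{Loc-1, Loc-2, Loc-3, Loc-4, Loc-5, Loc-6}: service 124 + fixed 359 = 483
No other subset beats 209.

Open Loc-2 only; minimum total cost 209.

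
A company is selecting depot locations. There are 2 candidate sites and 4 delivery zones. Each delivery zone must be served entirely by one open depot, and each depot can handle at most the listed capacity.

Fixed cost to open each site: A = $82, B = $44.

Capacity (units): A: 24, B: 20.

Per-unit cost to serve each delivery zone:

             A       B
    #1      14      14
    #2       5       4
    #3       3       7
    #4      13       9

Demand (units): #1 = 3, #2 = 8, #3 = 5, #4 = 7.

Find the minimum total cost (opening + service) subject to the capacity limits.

Open {A}: #1→A 14·3=42, #2→A 5·8=40, #3→A 3·5=15, #4→A 13·7=91.
Loads: A carries 23/24. Service 188; fixed 82; total 270.
Next best feasible plan costs 278.

Minimum total cost: 270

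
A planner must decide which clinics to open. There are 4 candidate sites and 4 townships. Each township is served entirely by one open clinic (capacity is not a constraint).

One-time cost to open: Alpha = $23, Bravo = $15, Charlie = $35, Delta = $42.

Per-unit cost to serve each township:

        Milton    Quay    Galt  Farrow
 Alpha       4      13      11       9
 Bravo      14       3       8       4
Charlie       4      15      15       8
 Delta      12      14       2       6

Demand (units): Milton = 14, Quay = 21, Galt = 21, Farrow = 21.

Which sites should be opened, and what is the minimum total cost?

Open Alpha, Bravo and Delta; minimum total cost 325.

For any fixed open set, each township goes to its cheapest open site; total = fixed + service.
{Alpha, Bravo, Delta}: Milton→Alpha 4·14=56, Quay→Bravo 3·21=63, Galt→Delta 2·21=42, Farrow→Bravo 4·21=84. Service 245; fixed 80; total 325.
{Bravo, Charlie, Delta}: service 245 + fixed 92 = 337
{Alpha, Bravo, Charlie, Delta}: service 245 + fixed 115 = 360
{Bravo}: Milton→Bravo 14·14=196, Quay→Bravo 3·21=63, Galt→Bravo 8·21=168, Farrow→Bravo 4·21=84. Service 511; fixed 15; total 526.
No other subset beats 325.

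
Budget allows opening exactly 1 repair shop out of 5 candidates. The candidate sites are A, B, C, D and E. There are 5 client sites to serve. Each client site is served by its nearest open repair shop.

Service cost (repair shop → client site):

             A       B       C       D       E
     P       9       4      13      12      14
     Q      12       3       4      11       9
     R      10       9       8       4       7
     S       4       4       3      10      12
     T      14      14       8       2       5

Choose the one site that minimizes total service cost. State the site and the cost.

With exactly 1 open, each client site uses its cheapest among the chosen.
{B}: P→B 4, Q→B 3, R→B 9, S→B 4, T→B 14. Service cost 34.
{C}: service cost 36
{D}: service cost 39
Among all 5 size-1 choices, {B} is lowest.

Choose B only; total service cost 34.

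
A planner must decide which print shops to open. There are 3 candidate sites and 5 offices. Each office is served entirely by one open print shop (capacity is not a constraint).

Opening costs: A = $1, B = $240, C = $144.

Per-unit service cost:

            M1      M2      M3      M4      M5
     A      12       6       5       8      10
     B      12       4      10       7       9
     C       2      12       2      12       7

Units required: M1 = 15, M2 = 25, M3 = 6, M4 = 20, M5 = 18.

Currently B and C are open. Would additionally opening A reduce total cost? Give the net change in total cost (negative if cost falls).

Current service cost with {B, C}: 408.
Adding A: each office re-picks its cheapest; new service cost 408, saving 0.
Extra fixed cost: 1. Net change = 1 − 0 = 1.
(Totals: 792 → 793.)

No — net change +1 (cost rises by 1).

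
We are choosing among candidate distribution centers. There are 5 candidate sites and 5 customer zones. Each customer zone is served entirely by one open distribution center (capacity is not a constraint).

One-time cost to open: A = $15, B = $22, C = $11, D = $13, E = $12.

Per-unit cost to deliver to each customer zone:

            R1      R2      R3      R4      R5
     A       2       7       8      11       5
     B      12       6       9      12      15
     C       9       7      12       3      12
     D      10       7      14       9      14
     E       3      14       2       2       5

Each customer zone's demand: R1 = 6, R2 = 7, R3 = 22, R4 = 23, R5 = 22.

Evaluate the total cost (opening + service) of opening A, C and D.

Each customer zone is assigned to its cheapest site among the open ones.
{A, C, D}: R1→A 2·6=12, R2→A 7·7=49, R3→A 8·22=176, R4→C 3·23=69, R5→A 5·22=110. Service 416; fixed 39; total 455.

Total cost: 455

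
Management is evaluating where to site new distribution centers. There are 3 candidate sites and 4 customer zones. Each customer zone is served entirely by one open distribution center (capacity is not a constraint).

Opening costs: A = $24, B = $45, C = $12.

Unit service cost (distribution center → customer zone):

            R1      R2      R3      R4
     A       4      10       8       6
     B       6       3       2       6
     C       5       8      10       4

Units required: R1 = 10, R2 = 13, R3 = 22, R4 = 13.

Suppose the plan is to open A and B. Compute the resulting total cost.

Total cost: 270

Each customer zone is assigned to its cheapest site among the open ones.
{A, B}: R1→A 4·10=40, R2→B 3·13=39, R3→B 2·22=44, R4→A 6·13=78. Service 201; fixed 69; total 270.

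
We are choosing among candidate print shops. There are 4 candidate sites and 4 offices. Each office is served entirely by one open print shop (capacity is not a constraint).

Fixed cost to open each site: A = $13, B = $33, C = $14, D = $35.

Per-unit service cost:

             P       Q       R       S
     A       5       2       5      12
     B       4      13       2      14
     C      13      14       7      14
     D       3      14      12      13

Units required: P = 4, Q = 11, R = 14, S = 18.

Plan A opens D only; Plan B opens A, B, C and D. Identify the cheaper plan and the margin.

Plan A: {D}: P→D 3·4=12, Q→D 14·11=154, R→D 12·14=168, S→D 13·18=234. Service 568; fixed 35; total 603.
Plan B: {A, B, C, D}: P→D 3·4=12, Q→A 2·11=22, R→B 2·14=28, S→A 12·18=216. Service 278; fixed 95; total 373.
Difference: |603 − 373| = 230.

Plan B is cheaper by 230.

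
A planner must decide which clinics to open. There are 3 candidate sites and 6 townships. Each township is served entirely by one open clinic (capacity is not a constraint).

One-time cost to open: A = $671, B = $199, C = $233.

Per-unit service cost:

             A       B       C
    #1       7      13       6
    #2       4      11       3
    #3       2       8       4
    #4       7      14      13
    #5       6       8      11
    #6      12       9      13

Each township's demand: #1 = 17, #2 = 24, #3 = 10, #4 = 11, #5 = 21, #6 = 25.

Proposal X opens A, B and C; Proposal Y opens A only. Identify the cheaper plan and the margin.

Proposal Y is cheaper by 316.

Proposal X: {A, B, C}: #1→C 6·17=102, #2→C 3·24=72, #3→A 2·10=20, #4→A 7·11=77, #5→A 6·21=126, #6→B 9·25=225. Service 622; fixed 1103; total 1725.
Proposal Y: {A}: #1→A 7·17=119, #2→A 4·24=96, #3→A 2·10=20, #4→A 7·11=77, #5→A 6·21=126, #6→A 12·25=300. Service 738; fixed 671; total 1409.
Difference: |1725 − 1409| = 316.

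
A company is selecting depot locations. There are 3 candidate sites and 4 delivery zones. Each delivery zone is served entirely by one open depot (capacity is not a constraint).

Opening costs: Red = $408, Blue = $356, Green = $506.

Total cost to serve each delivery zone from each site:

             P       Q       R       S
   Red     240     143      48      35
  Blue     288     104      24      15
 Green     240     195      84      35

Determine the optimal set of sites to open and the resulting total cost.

Open Blue only; minimum total cost 787.

For any fixed open set, each delivery zone goes to its cheapest open site; total = fixed + service.
{Blue}: P→Blue 288, Q→Blue 104, R→Blue 24, S→Blue 15. Service 431; fixed 356; total 787.
{Red}: service 466 + fixed 408 = 874
{Green}: service 554 + fixed 506 = 1060
{Red, Blue, Green}: service 383 + fixed 1270 = 1653
No other subset beats 787.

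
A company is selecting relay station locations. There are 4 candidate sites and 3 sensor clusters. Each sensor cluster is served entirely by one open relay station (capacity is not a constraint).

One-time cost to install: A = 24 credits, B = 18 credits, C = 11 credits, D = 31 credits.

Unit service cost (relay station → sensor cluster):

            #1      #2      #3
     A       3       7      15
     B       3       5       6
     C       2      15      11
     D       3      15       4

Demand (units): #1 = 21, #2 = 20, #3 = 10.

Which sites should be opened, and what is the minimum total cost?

For any fixed open set, each sensor cluster goes to its cheapest open site; total = fixed + service.
{B, C}: #1→C 2·21=42, #2→B 5·20=100, #3→B 6·10=60. Service 202; fixed 29; total 231.
{B}: #1→B 3·21=63, #2→B 5·20=100, #3→B 6·10=60. Service 223; fixed 18; total 241.
{B, C, D}: #1→C 2·21=42, #2→B 5·20=100, #3→D 4·10=40. Service 182; fixed 60; total 242.
{A, B, C, D}: service 182 + fixed 84 = 266
No other subset beats 231.

Open B and C; minimum total cost 231.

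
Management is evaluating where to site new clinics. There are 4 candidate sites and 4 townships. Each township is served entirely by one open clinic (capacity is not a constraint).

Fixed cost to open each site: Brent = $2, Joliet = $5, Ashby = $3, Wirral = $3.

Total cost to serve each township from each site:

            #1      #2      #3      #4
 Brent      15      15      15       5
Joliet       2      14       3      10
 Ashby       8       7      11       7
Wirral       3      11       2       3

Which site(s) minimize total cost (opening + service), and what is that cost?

Open Ashby and Wirral; minimum total cost 21.

For any fixed open set, each township goes to its cheapest open site; total = fixed + service.
{Ashby, Wirral}: #1→Wirral 3, #2→Ashby 7, #3→Wirral 2, #4→Wirral 3. Service 15; fixed 6; total 21.
{Wirral}: #1→Wirral 3, #2→Wirral 11, #3→Wirral 2, #4→Wirral 3. Service 19; fixed 3; total 22.
{Brent, Ashby, Wirral}: #1→Wirral 3, #2→Ashby 7, #3→Wirral 2, #4→Wirral 3. Service 15; fixed 8; total 23.
{Brent, Joliet, Ashby, Wirral}: #1→Joliet 2, #2→Ashby 7, #3→Wirral 2, #4→Wirral 3. Service 14; fixed 13; total 27.
(All 15 nonempty subsets were checked; Ashby and Wirral is lowest.)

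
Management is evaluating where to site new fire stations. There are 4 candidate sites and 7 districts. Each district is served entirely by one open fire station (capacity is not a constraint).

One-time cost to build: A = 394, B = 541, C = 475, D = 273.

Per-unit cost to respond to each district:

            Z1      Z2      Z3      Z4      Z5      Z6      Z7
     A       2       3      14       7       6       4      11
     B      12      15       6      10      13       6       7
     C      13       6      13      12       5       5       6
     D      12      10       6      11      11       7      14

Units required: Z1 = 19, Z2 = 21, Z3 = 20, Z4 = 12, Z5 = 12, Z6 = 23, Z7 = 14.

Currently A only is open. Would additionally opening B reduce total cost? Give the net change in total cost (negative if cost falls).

No — net change +325 (cost rises by 325).

Current service cost with {A}: 783.
Adding B: each district re-picks its cheapest; new service cost 567, saving 216.
Extra fixed cost: 541. Net change = 541 − 216 = 325.
(Totals: 1177 → 1502.)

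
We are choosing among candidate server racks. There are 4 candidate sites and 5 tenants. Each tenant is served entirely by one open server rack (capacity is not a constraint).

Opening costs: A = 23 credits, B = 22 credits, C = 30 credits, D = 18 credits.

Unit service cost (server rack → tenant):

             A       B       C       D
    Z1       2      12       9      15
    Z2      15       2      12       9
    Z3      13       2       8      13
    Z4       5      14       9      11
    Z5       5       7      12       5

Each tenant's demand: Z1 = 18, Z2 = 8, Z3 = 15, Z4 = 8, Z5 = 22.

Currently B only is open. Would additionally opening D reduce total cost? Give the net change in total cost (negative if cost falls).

Yes — net change −50 (cost falls by 50).

Current service cost with {B}: 528.
Adding D: each tenant re-picks its cheapest; new service cost 460, saving 68.
Extra fixed cost: 18. Net change = 18 − 68 = -50.
(Totals: 550 → 500.)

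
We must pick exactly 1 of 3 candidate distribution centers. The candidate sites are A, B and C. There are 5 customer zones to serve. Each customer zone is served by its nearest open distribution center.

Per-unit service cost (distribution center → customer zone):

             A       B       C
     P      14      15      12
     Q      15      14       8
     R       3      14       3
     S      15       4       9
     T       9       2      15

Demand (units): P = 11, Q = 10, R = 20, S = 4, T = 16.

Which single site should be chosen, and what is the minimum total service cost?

Choose C only; total service cost 548.

With exactly 1 open, each customer zone uses its cheapest among the chosen.
{C}: P→C 12·11=132, Q→C 8·10=80, R→C 3·20=60, S→C 9·4=36, T→C 15·16=240. Service cost 548.
{A}: service cost 568
{B}: service cost 633
Among all 3 size-1 choices, {C} is lowest.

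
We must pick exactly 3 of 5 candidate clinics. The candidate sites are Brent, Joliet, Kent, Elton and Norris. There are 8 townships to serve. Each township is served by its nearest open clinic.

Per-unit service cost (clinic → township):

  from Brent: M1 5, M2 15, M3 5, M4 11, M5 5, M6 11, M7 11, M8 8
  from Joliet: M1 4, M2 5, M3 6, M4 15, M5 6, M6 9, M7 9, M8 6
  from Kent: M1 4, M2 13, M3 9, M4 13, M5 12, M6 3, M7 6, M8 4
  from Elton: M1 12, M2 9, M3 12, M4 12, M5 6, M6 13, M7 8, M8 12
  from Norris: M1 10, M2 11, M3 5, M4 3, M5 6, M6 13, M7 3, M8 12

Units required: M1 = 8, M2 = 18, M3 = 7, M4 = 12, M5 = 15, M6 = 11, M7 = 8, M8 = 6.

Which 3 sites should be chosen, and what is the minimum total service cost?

Choose Joliet, Kent and Norris; total service cost 364.

With exactly 3 open, each township uses its cheapest among the chosen.
{Joliet, Kent, Norris}: M1→Joliet 4·8=32, M2→Joliet 5·18=90, M3→Norris 5·7=35, M4→Norris 3·12=36, M5→Joliet 6·15=90, M6→Kent 3·11=33, M7→Norris 3·8=24, M8→Kent 4·6=24. Service cost 364.
{Brent, Joliet, Norris}: service cost 427
{Kent, Elton, Norris}: service cost 436
Among all 10 size-3 choices, {Joliet, Kent, Norris} is lowest.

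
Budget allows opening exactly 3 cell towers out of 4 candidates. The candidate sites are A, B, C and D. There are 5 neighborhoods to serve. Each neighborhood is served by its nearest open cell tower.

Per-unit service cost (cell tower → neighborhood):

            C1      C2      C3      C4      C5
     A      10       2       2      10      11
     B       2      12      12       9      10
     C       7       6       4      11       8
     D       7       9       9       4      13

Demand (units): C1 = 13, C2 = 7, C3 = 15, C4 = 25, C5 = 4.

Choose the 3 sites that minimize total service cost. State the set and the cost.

Choose A, B and D; total service cost 210.

With exactly 3 open, each neighborhood uses its cheapest among the chosen.
{A, B, D}: C1→B 2·13=26, C2→A 2·7=14, C3→A 2·15=30, C4→D 4·25=100, C5→B 10·4=40. Service cost 210.
{B, C, D}: service cost 260
{A, C, D}: service cost 267
Among all 4 size-3 choices, {A, B, D} is lowest.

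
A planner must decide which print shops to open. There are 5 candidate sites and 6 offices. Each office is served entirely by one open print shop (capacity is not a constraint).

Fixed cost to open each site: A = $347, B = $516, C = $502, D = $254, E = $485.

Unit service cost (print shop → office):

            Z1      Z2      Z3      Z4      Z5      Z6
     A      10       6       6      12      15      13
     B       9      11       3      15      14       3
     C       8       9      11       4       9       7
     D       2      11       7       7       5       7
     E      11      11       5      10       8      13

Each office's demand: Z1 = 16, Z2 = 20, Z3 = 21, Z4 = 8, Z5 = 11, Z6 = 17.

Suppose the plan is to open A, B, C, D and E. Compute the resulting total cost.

Each office is assigned to its cheapest site among the open ones.
{A, B, C, D, E}: Z1→D 2·16=32, Z2→A 6·20=120, Z3→B 3·21=63, Z4→C 4·8=32, Z5→D 5·11=55, Z6→B 3·17=51. Service 353; fixed 2104; total 2457.

Total cost: 2457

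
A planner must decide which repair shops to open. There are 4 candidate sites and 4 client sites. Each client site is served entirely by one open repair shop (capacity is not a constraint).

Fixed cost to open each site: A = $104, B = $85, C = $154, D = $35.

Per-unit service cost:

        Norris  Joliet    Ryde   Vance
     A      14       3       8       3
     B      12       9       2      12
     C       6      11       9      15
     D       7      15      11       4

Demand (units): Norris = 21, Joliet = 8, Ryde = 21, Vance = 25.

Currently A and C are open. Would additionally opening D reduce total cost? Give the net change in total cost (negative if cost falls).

Current service cost with {A, C}: 393.
Adding D: each client site re-picks its cheapest; new service cost 393, saving 0.
Extra fixed cost: 35. Net change = 35 − 0 = 35.
(Totals: 651 → 686.)

No — net change +35 (cost rises by 35).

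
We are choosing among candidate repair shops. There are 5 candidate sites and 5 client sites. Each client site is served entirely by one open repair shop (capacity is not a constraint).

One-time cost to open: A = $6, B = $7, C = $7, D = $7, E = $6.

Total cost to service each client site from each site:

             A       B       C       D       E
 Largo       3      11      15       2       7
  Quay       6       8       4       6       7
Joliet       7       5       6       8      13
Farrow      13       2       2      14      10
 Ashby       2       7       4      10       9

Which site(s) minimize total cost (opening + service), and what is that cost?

For any fixed open set, each client site goes to its cheapest open site; total = fixed + service.
{A, C}: Largo→A 3, Quay→C 4, Joliet→C 6, Farrow→C 2, Ashby→A 2. Service 17; fixed 13; total 30.
{A, B}: Largo→A 3, Quay→A 6, Joliet→B 5, Farrow→B 2, Ashby→A 2. Service 18; fixed 13; total 31.
{C, D}: service 18 + fixed 14 = 32
{A, B, C, D, E}: service 15 + fixed 33 = 48
No other subset beats 30.

Open A and C; minimum total cost 30.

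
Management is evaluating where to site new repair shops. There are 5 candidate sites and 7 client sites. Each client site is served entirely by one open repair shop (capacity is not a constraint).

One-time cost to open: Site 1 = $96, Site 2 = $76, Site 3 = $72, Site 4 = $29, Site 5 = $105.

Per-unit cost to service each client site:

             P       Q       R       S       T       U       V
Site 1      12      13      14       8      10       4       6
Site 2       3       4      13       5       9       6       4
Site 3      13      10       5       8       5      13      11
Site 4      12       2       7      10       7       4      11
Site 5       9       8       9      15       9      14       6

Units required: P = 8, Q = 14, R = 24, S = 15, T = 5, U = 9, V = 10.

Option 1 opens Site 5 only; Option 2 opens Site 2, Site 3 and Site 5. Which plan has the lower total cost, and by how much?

Option 2 is cheaper by 314.

Option 1: {Site 5}: P→Site 5 9·8=72, Q→Site 5 8·14=112, R→Site 5 9·24=216, S→Site 5 15·15=225, T→Site 5 9·5=45, U→Site 5 14·9=126, V→Site 5 6·10=60. Service 856; fixed 105; total 961.
Option 2: {Site 2, Site 3, Site 5}: P→Site 2 3·8=24, Q→Site 2 4·14=56, R→Site 3 5·24=120, S→Site 2 5·15=75, T→Site 3 5·5=25, U→Site 2 6·9=54, V→Site 2 4·10=40. Service 394; fixed 253; total 647.
Difference: |961 − 647| = 314.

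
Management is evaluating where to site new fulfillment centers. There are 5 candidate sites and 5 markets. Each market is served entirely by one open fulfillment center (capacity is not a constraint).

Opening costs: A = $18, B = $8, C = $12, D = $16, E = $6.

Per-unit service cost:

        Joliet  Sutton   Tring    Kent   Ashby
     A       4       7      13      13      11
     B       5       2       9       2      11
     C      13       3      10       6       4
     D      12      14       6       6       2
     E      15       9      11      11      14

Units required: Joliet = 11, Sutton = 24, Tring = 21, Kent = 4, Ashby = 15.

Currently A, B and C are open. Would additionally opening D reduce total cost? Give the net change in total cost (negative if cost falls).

Current service cost with {A, B, C}: 349.
Adding D: each market re-picks its cheapest; new service cost 256, saving 93.
Extra fixed cost: 16. Net change = 16 − 93 = -77.
(Totals: 387 → 310.)

Yes — net change −77 (cost falls by 77).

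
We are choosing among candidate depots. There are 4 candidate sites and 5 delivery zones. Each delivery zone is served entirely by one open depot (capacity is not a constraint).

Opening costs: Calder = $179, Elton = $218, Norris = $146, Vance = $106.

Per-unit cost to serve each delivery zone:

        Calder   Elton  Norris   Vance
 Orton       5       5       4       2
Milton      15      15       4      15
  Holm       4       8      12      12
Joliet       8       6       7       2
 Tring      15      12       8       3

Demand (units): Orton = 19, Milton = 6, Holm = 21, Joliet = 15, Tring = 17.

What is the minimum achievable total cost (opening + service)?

Minimum total cost: 567

For any fixed open set, each delivery zone goes to its cheapest open site; total = fixed + service.
{Vance}: Orton→Vance 2·19=38, Milton→Vance 15·6=90, Holm→Vance 12·21=252, Joliet→Vance 2·15=30, Tring→Vance 3·17=51. Service 461; fixed 106; total 567.
{Calder, Vance}: service 293 + fixed 285 = 578
{Norris, Vance}: Orton→Vance 2·19=38, Milton→Norris 4·6=24, Holm→Norris 12·21=252, Joliet→Vance 2·15=30, Tring→Vance 3·17=51. Service 395; fixed 252; total 647.
{Calder, Elton, Norris, Vance}: service 227 + fixed 649 = 876
(All 15 nonempty subsets were checked; Vance only is lowest.)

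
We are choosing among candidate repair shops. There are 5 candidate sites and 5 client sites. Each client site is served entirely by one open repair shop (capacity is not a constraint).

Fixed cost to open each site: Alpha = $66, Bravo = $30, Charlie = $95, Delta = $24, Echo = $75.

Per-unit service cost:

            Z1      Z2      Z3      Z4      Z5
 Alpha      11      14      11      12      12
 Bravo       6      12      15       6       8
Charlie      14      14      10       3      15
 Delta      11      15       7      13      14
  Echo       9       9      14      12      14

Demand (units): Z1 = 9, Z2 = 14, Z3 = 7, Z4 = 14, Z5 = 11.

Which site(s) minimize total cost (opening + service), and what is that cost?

For any fixed open set, each client site goes to its cheapest open site; total = fixed + service.
{Bravo, Delta}: Z1→Bravo 6·9=54, Z2→Bravo 12·14=168, Z3→Delta 7·7=49, Z4→Bravo 6·14=84, Z5→Bravo 8·11=88. Service 443; fixed 54; total 497.
{Bravo}: service 499 + fixed 30 = 529
{Bravo, Delta, Echo}: Z1→Bravo 6·9=54, Z2→Echo 9·14=126, Z3→Delta 7·7=49, Z4→Bravo 6·14=84, Z5→Bravo 8·11=88. Service 401; fixed 129; total 530.
{Alpha, Bravo, Charlie, Delta, Echo}: service 359 + fixed 290 = 649
No other subset beats 497.

Open Bravo and Delta; minimum total cost 497.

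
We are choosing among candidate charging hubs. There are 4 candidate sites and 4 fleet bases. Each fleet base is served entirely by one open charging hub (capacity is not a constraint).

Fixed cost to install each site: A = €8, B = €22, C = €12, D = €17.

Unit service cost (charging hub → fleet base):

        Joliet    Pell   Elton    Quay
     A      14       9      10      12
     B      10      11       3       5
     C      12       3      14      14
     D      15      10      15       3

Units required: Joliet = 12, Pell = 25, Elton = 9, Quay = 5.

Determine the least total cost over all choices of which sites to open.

For any fixed open set, each fleet base goes to its cheapest open site; total = fixed + service.
{B, C}: Joliet→B 10·12=120, Pell→C 3·25=75, Elton→B 3·9=27, Quay→B 5·5=25. Service 247; fixed 34; total 281.
{B, C, D}: service 237 + fixed 51 = 288
{A, B, C}: Joliet→B 10·12=120, Pell→C 3·25=75, Elton→B 3·9=27, Quay→B 5·5=25. Service 247; fixed 42; total 289.
{A, B, C, D}: service 237 + fixed 59 = 296
No other subset beats 281.

Minimum total cost: 281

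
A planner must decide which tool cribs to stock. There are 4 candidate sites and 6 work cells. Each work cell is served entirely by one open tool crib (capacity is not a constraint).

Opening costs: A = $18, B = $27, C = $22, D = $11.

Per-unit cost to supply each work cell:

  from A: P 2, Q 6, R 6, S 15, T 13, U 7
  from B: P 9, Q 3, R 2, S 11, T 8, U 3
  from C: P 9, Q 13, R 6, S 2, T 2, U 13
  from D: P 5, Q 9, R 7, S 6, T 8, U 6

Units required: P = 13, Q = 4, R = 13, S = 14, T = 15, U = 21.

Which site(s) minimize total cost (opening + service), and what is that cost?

For any fixed open set, each work cell goes to its cheapest open site; total = fixed + service.
{A, B, C}: P→A 2·13=26, Q→B 3·4=12, R→B 2·13=26, S→C 2·14=28, T→C 2·15=30, U→B 3·21=63. Service 185; fixed 67; total 252.
{A, B, C, D}: service 185 + fixed 78 = 263
{B, C, D}: service 224 + fixed 60 = 284
{D}: service 522 + fixed 11 = 533
No other subset beats 252.

Open A, B and C; minimum total cost 252.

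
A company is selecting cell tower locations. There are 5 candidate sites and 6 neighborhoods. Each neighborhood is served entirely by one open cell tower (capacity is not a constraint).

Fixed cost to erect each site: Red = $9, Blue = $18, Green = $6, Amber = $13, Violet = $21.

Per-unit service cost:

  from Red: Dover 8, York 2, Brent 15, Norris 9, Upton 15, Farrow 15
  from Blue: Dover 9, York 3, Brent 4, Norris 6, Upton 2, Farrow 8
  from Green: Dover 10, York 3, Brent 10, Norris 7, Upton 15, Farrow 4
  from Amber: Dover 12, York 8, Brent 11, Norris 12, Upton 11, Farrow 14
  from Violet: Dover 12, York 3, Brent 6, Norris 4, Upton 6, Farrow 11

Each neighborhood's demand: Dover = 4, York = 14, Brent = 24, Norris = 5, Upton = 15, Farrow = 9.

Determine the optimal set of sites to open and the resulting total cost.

For any fixed open set, each neighborhood goes to its cheapest open site; total = fixed + service.
{Red, Blue, Green}: Dover→Red 8·4=32, York→Red 2·14=28, Brent→Blue 4·24=96, Norris→Blue 6·5=30, Upton→Blue 2·15=30, Farrow→Green 4·9=36. Service 252; fixed 33; total 285.
{Blue, Green}: service 270 + fixed 24 = 294
{Red, Blue, Green, Violet}: Dover→Red 8·4=32, York→Red 2·14=28, Brent→Blue 4·24=96, Norris→Violet 4·5=20, Upton→Blue 2·15=30, Farrow→Green 4·9=36. Service 242; fixed 54; total 296.
{Red, Blue, Green, Amber, Violet}: Dover→Red 8·4=32, York→Red 2·14=28, Brent→Blue 4·24=96, Norris→Violet 4·5=20, Upton→Blue 2·15=30, Farrow→Green 4·9=36. Service 242; fixed 67; total 309.
No other subset beats 285.

Open Red, Blue and Green; minimum total cost 285.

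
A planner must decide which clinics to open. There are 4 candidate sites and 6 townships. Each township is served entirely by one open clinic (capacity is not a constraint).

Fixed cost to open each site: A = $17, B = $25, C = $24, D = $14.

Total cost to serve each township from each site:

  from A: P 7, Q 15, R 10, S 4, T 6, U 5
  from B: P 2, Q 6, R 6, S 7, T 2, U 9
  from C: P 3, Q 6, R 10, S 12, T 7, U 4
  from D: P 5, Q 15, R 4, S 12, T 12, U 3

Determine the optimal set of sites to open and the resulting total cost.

For any fixed open set, each township goes to its cheapest open site; total = fixed + service.
{B}: P→B 2, Q→B 6, R→B 6, S→B 7, T→B 2, U→B 9. Service 32; fixed 25; total 57.
{B, D}: service 24 + fixed 39 = 63
{A}: P→A 7, Q→A 15, R→A 10, S→A 4, T→A 6, U→A 5. Service 47; fixed 17; total 64.
{A, B, C, D}: service 21 + fixed 80 = 101
No other subset beats 57.

Open B only; minimum total cost 57.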